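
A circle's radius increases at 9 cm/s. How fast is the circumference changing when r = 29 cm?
18π cm/s

C = 2πr
dC/dt = 2π · dr/dt = 2π · 9 = 18π cm/s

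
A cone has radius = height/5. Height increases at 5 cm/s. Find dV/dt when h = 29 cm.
841π/5 cm³/s

V = (1/3)π(h/5)²h = πh³/75
dV/dt = πh²/25 · 5
At h = 29: dV/dt = 841π/5 cm³/s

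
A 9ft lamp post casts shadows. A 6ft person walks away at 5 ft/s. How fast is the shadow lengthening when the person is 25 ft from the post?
10 ft/s

By similar triangles: 9/(x+s) = 6/s
Solving: s = 6x/3
ds/dt = 6/3 · dx/dt = 2 · 5 = 10 ft/s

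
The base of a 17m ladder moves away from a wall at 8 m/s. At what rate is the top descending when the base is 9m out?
18√13/13 ≈ 4.992 m/s

x² + y² = 17²
2x·dx/dt + 2y·dy/dt = 0
dy/dt = -x/y · dx/dt = -9/(4√13) · 8 = -18√13/13 m/s
The top is descending at 18√13/13 ≈ 4.992 m/s.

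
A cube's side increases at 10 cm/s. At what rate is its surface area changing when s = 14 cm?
1680 cm²/s

A = 6s²
dA/dt = 12s · ds/dt = 12·14·10 = 1680 cm²/s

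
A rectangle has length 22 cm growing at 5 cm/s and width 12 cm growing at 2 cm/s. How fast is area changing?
104 cm²/s

A = lw
dA/dt = w·dl/dt + l·dw/dt = 12·5 + 22·2 = 104 cm²/s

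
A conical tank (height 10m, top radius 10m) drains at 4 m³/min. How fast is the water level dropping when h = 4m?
1/(4π) ≈ 0.07958 m/min

r/h = 10/10, so r = h
V = (1/3)πr²h = (1/3)π(h)²h = (1/3)πh³
dV/dh = πh²
dh/dt = (dV/dt)/(dV/dh) = -4/(π·4²) = -1/(4π) m/min
The level is dropping at 1/(4π) ≈ 0.07958 m/min.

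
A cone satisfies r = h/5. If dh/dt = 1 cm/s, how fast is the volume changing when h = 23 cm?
529π/25 cm³/s

V = (1/3)π(h/5)²h = πh³/75
dV/dt = πh²/25 · 1
At h = 23: dV/dt = 529π/25 cm³/s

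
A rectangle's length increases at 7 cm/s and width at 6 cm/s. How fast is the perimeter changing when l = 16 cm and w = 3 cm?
26 cm/s

P = 2(l + w)
dP/dt = 2(dl/dt + dw/dt) = 2(7 + 6) = 26 cm/s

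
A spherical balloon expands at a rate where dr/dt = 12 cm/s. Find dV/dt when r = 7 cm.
2352π cm³/s

V = (4/3)πr³
dV/dt = dV/dr · dr/dt = 4πr² · 12
At r = 7: dV/dt = 2352π cm³/s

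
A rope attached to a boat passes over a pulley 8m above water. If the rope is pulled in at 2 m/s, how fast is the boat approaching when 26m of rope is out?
26√17/51 ≈ 2.102 m/s

rope² = x² + 8²
x = √(26² - 8²) = 6√17
dx/dt = (rope/x) · d(rope)/dt = (26/(6√17)) · (-2) = -26√17/51 m/s
The boat approaches at 26√17/51 ≈ 2.102 m/s.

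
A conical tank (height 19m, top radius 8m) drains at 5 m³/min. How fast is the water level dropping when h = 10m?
361/(1280π) ≈ 0.08977 m/min

r/h = 8/19, so r = (8/19)h
V = (1/3)πr²h = (1/3)π((8/19)h)²h = (64/1083)πh³
dV/dh = (64/361)πh²
dh/dt = (dV/dt)/(dV/dh) = -5/((64/361)π·10²) = -361/(1280π) m/min
The level is dropping at 361/(1280π) ≈ 0.08977 m/min.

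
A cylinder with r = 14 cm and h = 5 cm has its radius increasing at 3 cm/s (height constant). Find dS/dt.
198π cm²/s

S = 2πrh + 2πr² (lateral + bases)
dS/dt = (2πh + 4πr)·dr/dt = (2π·5 + 4π·14)·3
= 198π cm²/s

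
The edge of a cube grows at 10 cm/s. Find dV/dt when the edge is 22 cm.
14520 cm³/s

V = s³
dV/dt = 3s² · ds/dt = 3·22²·10 = 14520 cm³/s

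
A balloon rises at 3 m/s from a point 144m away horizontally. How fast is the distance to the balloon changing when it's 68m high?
51√1585/1585 ≈ 1.281 m/s

z² = 144² + y²
z = √(144² + 68²) = 4√1585
dz/dt = y/z · dy/dt = 68/(4√1585) · 3 = 51√1585/1585 ≈ 1.281 m/s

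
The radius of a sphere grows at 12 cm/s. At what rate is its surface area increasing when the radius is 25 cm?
2400π cm²/s

S = 4πr²
dS/dt = dS/dr · dr/dt = 8πr · 12
At r = 25: dS/dt = 2400π cm²/s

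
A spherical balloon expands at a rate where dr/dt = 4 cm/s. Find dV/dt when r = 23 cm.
8464π cm³/s

V = (4/3)πr³
dV/dt = dV/dr · dr/dt = 4πr² · 4
At r = 23: dV/dt = 8464π cm³/s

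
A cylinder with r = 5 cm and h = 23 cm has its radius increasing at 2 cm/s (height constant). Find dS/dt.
132π cm²/s

S = 2πrh + 2πr² (lateral + bases)
dS/dt = (2πh + 4πr)·dr/dt = (2π·23 + 4π·5)·2
= 132π cm²/s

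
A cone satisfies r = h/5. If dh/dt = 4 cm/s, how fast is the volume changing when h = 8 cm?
256π/25 cm³/s

V = (1/3)π(h/5)²h = πh³/75
dV/dt = πh²/25 · 4
At h = 8: dV/dt = 256π/25 cm³/s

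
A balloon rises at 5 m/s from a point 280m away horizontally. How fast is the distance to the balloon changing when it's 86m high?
215√21449/21449 ≈ 1.468 m/s

z² = 280² + y²
z = √(280² + 86²) = 2√21449
dz/dt = y/z · dy/dt = 86/(2√21449) · 5 = 215√21449/21449 ≈ 1.468 m/s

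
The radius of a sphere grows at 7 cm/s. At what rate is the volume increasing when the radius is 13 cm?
4732π cm³/s

V = (4/3)πr³
dV/dt = dV/dr · dr/dt = 4πr² · 7
At r = 13: dV/dt = 4732π cm³/s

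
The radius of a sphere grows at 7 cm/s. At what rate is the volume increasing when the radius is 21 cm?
12348π cm³/s

V = (4/3)πr³
dV/dt = dV/dr · dr/dt = 4πr² · 7
At r = 21: dV/dt = 12348π cm³/s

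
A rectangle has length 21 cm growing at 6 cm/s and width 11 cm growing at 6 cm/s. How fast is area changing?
192 cm²/s

A = lw
dA/dt = w·dl/dt + l·dw/dt = 11·6 + 21·6 = 192 cm²/s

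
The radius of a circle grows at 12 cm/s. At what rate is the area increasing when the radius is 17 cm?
408π cm²/s

A = πr²
dA/dt = 2πr · dr/dt = 2π(17)(12) = 408π cm²/s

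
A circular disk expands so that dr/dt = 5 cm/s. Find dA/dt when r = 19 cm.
190π cm²/s

A = πr²
dA/dt = 2πr · dr/dt = 2π(19)(5) = 190π cm²/s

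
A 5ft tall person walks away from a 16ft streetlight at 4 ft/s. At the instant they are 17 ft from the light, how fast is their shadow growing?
20/11 ft/s

By similar triangles: 16/(x+s) = 5/s
Solving: s = 5x/11
ds/dt = 5/11 · dx/dt = 5/11 · 4 = 20/11 ft/s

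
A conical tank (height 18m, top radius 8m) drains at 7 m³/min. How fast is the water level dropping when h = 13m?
567/(2704π) ≈ 0.06675 m/min

r/h = 8/18, so r = (4/9)h
V = (1/3)πr²h = (1/3)π((4/9)h)²h = (16/243)πh³
dV/dh = (16/81)πh²
dh/dt = (dV/dt)/(dV/dh) = -7/((16/81)π·13²) = -567/(2704π) m/min
The level is dropping at 567/(2704π) ≈ 0.06675 m/min.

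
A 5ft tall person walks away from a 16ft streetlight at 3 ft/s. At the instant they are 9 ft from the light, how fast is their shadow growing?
15/11 ft/s

By similar triangles: 16/(x+s) = 5/s
Solving: s = 5x/11
ds/dt = 5/11 · dx/dt = 5/11 · 3 = 15/11 ft/s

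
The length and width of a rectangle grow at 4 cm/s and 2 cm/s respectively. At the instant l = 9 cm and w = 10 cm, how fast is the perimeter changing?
12 cm/s

P = 2(l + w)
dP/dt = 2(dl/dt + dw/dt) = 2(4 + 2) = 12 cm/s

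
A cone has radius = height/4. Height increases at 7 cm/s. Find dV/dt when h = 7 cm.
343π/16 cm³/s

V = (1/3)π(h/4)²h = πh³/48
dV/dt = πh²/16 · 7
At h = 7: dV/dt = 343π/16 cm³/s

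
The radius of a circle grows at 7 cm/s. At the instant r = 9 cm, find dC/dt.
14π cm/s

C = 2πr
dC/dt = 2π · dr/dt = 2π · 7 = 14π cm/s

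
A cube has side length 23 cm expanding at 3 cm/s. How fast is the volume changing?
4761 cm³/s

V = s³
dV/dt = 3s² · ds/dt = 3·23²·3 = 4761 cm³/s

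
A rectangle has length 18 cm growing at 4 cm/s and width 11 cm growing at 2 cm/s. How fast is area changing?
80 cm²/s

A = lw
dA/dt = w·dl/dt + l·dw/dt = 11·4 + 18·2 = 80 cm²/s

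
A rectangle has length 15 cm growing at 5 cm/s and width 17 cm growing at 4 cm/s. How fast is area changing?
145 cm²/s

A = lw
dA/dt = w·dl/dt + l·dw/dt = 17·5 + 15·4 = 145 cm²/s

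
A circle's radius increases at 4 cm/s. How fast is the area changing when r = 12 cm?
96π cm²/s

A = πr²
dA/dt = 2πr · dr/dt = 2π(12)(4) = 96π cm²/s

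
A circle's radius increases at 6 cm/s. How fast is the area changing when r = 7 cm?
84π cm²/s

A = πr²
dA/dt = 2πr · dr/dt = 2π(7)(6) = 84π cm²/s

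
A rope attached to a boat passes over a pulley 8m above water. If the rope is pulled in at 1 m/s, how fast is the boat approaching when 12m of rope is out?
3√5/5 ≈ 1.342 m/s

rope² = x² + 8²
x = √(12² - 8²) = 4√5
dx/dt = (rope/x) · d(rope)/dt = (12/(4√5)) · (-1) = -3√5/5 m/s
The boat approaches at 3√5/5 ≈ 1.342 m/s.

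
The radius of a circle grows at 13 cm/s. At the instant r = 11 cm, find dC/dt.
26π cm/s

C = 2πr
dC/dt = 2π · dr/dt = 2π · 13 = 26π cm/s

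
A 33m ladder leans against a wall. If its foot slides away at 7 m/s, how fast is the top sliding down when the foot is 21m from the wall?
49√2/12 ≈ 5.775 m/s

x² + y² = 33²
2x·dx/dt + 2y·dy/dt = 0
dy/dt = -x/y · dx/dt = -21/(18√2) · 7 = -49√2/12 m/s
The top is descending at 49√2/12 ≈ 5.775 m/s.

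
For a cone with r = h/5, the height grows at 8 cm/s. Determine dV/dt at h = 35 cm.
392π cm³/s

V = (1/3)π(h/5)²h = πh³/75
dV/dt = πh²/25 · 8
At h = 35: dV/dt = 392π cm³/s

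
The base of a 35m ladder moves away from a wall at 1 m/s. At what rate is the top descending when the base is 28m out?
4/3 ≈ 1.333 m/s

x² + y² = 35²
2x·dx/dt + 2y·dy/dt = 0
dy/dt = -x/y · dx/dt = -28/21 · 1 = -4/3 m/s
The top is descending at 4/3 ≈ 1.333 m/s.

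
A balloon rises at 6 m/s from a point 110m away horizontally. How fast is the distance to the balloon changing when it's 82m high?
123√4706/2353 ≈ 3.586 m/s

z² = 110² + y²
z = √(110² + 82²) = 2√4706
dz/dt = y/z · dy/dt = 82/(2√4706) · 6 = 123√4706/2353 ≈ 3.586 m/s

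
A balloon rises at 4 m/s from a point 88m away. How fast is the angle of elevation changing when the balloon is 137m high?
0.013277 rad/s

tan(θ) = y/88
sec²(θ) · dθ/dt = (1/88) · dy/dt
dθ/dt = cos²(θ)/88 · 4 = 88/(88² + 137²) · 4
dθ/dt = 0.013277 rad/s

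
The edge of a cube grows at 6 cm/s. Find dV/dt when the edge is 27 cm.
13122 cm³/s

V = s³
dV/dt = 3s² · ds/dt = 3·27²·6 = 13122 cm³/s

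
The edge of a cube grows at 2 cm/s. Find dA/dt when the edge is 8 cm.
192 cm²/s

A = 6s²
dA/dt = 12s · ds/dt = 12·8·2 = 192 cm²/s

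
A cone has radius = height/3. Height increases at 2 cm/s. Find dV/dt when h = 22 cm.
968π/9 cm³/s

V = (1/3)π(h/3)²h = πh³/27
dV/dt = πh²/9 · 2
At h = 22: dV/dt = 968π/9 cm³/s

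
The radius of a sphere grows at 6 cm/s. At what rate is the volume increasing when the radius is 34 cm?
27744π cm³/s

V = (4/3)πr³
dV/dt = dV/dr · dr/dt = 4πr² · 6
At r = 34: dV/dt = 27744π cm³/s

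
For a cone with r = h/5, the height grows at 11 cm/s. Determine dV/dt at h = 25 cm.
275π cm³/s

V = (1/3)π(h/5)²h = πh³/75
dV/dt = πh²/25 · 11
At h = 25: dV/dt = 275π cm³/s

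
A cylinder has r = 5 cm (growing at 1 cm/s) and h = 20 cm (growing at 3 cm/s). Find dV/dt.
275π cm³/s

V = πr²h
dV/dt = 2πrh·dr/dt + πr²·dh/dt
= 2π(5)(20)(1) + π(5)²(3)
= 275π cm³/s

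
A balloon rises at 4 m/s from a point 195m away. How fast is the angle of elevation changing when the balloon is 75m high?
0.017869 rad/s

tan(θ) = y/195
sec²(θ) · dθ/dt = (1/195) · dy/dt
dθ/dt = cos²(θ)/195 · 4 = 195/(195² + 75²) · 4
dθ/dt = 0.017869 rad/s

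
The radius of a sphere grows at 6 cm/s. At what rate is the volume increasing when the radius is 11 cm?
2904π cm³/s

V = (4/3)πr³
dV/dt = dV/dr · dr/dt = 4πr² · 6
At r = 11: dV/dt = 2904π cm³/s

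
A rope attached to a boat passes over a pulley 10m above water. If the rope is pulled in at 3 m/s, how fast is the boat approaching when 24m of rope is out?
36√119/119 ≈ 3.3 m/s

rope² = x² + 10²
x = √(24² - 10²) = 2√119
dx/dt = (rope/x) · d(rope)/dt = (24/(2√119)) · (-3) = -36√119/119 m/s
The boat approaches at 36√119/119 ≈ 3.3 m/s.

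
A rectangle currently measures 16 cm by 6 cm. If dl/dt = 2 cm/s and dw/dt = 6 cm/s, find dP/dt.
16 cm/s

P = 2(l + w)
dP/dt = 2(dl/dt + dw/dt) = 2(2 + 6) = 16 cm/s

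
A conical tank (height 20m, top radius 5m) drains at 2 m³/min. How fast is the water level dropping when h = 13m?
32/(169π) ≈ 0.06027 m/min

r/h = 5/20, so r = (1/4)h
V = (1/3)πr²h = (1/3)π((1/4)h)²h = (1/48)πh³
dV/dh = (1/16)πh²
dh/dt = (dV/dt)/(dV/dh) = -2/((1/16)π·13²) = -32/(169π) m/min
The level is dropping at 32/(169π) ≈ 0.06027 m/min.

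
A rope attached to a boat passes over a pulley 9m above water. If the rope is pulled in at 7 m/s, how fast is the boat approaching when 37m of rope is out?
37√322/92 ≈ 7.217 m/s

rope² = x² + 9²
x = √(37² - 9²) = 2√322
dx/dt = (rope/x) · d(rope)/dt = (37/(2√322)) · (-7) = -37√322/92 m/s
The boat approaches at 37√322/92 ≈ 7.217 m/s.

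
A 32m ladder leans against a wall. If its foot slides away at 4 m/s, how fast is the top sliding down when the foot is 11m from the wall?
44√903/903 ≈ 1.464 m/s

x² + y² = 32²
2x·dx/dt + 2y·dy/dt = 0
dy/dt = -x/y · dx/dt = -11/√903 · 4 = -44√903/903 m/s
The top is descending at 44√903/903 ≈ 1.464 m/s.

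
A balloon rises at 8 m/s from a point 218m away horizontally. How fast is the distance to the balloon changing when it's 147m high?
1176√69133/69133 ≈ 4.473 m/s

z² = 218² + y²
z = √(218² + 147²) = √69133
dz/dt = y/z · dy/dt = 147/√69133 · 8 = 1176√69133/69133 ≈ 4.473 m/s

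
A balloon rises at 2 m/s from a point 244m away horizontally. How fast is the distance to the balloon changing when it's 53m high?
106√62345/62345 ≈ 0.4245 m/s

z² = 244² + y²
z = √(244² + 53²) = √62345
dz/dt = y/z · dy/dt = 53/√62345 · 2 = 106√62345/62345 ≈ 0.4245 m/s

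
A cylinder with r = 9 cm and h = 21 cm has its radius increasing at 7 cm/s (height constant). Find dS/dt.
546π cm²/s

S = 2πrh + 2πr² (lateral + bases)
dS/dt = (2πh + 4πr)·dr/dt = (2π·21 + 4π·9)·7
= 546π cm²/s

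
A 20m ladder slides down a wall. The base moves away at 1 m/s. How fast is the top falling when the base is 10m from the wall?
√3/3 ≈ 0.5774 m/s

x² + y² = 20²
2x·dx/dt + 2y·dy/dt = 0
dy/dt = -x/y · dx/dt = -10/(10√3) · 1 = -√3/3 m/s
The top is descending at √3/3 ≈ 0.5774 m/s.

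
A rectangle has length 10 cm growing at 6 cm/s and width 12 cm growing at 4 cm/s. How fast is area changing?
112 cm²/s

A = lw
dA/dt = w·dl/dt + l·dw/dt = 12·6 + 10·4 = 112 cm²/s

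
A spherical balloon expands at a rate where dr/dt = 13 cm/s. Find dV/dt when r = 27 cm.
37908π cm³/s

V = (4/3)πr³
dV/dt = dV/dr · dr/dt = 4πr² · 13
At r = 27: dV/dt = 37908π cm³/s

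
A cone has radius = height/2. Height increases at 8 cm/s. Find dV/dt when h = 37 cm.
2738π cm³/s

V = (1/3)π(h/2)²h = πh³/12
dV/dt = πh²/4 · 8
At h = 37: dV/dt = 2738π cm³/s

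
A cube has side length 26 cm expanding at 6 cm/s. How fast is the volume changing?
12168 cm³/s

V = s³
dV/dt = 3s² · ds/dt = 3·26²·6 = 12168 cm³/s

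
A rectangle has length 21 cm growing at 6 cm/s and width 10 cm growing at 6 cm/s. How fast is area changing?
186 cm²/s

A = lw
dA/dt = w·dl/dt + l·dw/dt = 10·6 + 21·6 = 186 cm²/s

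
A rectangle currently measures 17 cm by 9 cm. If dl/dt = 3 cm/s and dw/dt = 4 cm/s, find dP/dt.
14 cm/s

P = 2(l + w)
dP/dt = 2(dl/dt + dw/dt) = 2(3 + 4) = 14 cm/s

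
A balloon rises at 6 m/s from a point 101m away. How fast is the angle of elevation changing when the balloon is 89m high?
0.03344 rad/s

tan(θ) = y/101
sec²(θ) · dθ/dt = (1/101) · dy/dt
dθ/dt = cos²(θ)/101 · 6 = 101/(101² + 89²) · 6
dθ/dt = 0.03344 rad/s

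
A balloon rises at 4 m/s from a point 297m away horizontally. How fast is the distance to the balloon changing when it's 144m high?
64√1345/1345 ≈ 1.745 m/s

z² = 297² + y²
z = √(297² + 144²) = 9√1345
dz/dt = y/z · dy/dt = 144/(9√1345) · 4 = 64√1345/1345 ≈ 1.745 m/s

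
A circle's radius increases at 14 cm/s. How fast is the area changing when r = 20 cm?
560π cm²/s

A = πr²
dA/dt = 2πr · dr/dt = 2π(20)(14) = 560π cm²/s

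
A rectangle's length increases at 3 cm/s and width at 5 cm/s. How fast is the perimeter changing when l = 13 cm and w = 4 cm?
16 cm/s

P = 2(l + w)
dP/dt = 2(dl/dt + dw/dt) = 2(3 + 5) = 16 cm/s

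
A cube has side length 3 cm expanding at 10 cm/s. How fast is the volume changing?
270 cm³/s

V = s³
dV/dt = 3s² · ds/dt = 3·3²·10 = 270 cm³/s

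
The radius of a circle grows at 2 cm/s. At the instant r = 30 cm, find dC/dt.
4π cm/s

C = 2πr
dC/dt = 2π · dr/dt = 2π · 2 = 4π cm/s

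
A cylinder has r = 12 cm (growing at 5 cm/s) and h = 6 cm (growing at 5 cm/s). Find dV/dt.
1440π cm³/s

V = πr²h
dV/dt = 2πrh·dr/dt + πr²·dh/dt
= 2π(12)(6)(5) + π(12)²(5)
= 1440π cm³/s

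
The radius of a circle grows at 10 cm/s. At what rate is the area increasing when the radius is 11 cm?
220π cm²/s

A = πr²
dA/dt = 2πr · dr/dt = 2π(11)(10) = 220π cm²/s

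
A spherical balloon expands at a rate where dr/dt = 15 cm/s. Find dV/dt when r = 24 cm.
34560π cm³/s

V = (4/3)πr³
dV/dt = dV/dr · dr/dt = 4πr² · 15
At r = 24: dV/dt = 34560π cm³/s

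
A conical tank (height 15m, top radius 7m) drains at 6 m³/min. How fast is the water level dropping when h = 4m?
675/(392π) ≈ 0.5481 m/min

r/h = 7/15, so r = (7/15)h
V = (1/3)πr²h = (1/3)π((7/15)h)²h = (49/675)πh³
dV/dh = (49/225)πh²
dh/dt = (dV/dt)/(dV/dh) = -6/((49/225)π·4²) = -675/(392π) m/min
The level is dropping at 675/(392π) ≈ 0.5481 m/min.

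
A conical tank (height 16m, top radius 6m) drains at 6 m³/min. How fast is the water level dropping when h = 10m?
32/(75π) ≈ 0.1358 m/min

r/h = 6/16, so r = (3/8)h
V = (1/3)πr²h = (1/3)π((3/8)h)²h = (3/64)πh³
dV/dh = (9/64)πh²
dh/dt = (dV/dt)/(dV/dh) = -6/((9/64)π·10²) = -32/(75π) m/min
The level is dropping at 32/(75π) ≈ 0.1358 m/min.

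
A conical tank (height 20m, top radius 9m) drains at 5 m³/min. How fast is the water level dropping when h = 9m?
2000/(6561π) ≈ 0.09703 m/min

r/h = 9/20, so r = (9/20)h
V = (1/3)πr²h = (1/3)π((9/20)h)²h = (27/400)πh³
dV/dh = (81/400)πh²
dh/dt = (dV/dt)/(dV/dh) = -5/((81/400)π·9²) = -2000/(6561π) m/min
The level is dropping at 2000/(6561π) ≈ 0.09703 m/min.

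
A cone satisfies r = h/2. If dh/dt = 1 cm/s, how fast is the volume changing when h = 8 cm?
16π cm³/s

V = (1/3)π(h/2)²h = πh³/12
dV/dt = πh²/4 · 1
At h = 8: dV/dt = 16π cm³/s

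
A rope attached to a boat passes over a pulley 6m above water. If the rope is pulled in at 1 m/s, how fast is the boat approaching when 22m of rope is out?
11√7/28 ≈ 1.039 m/s

rope² = x² + 6²
x = √(22² - 6²) = 8√7
dx/dt = (rope/x) · d(rope)/dt = (22/(8√7)) · (-1) = -11√7/28 m/s
The boat approaches at 11√7/28 ≈ 1.039 m/s.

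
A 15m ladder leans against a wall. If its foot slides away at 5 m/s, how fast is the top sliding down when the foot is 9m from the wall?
15/4 = 3.75 m/s

x² + y² = 15²
2x·dx/dt + 2y·dy/dt = 0
dy/dt = -x/y · dx/dt = -9/12 · 5 = -15/4 m/s
The top is descending at 15/4 = 3.75 m/s.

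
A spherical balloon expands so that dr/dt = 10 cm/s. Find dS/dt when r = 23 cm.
1840π cm²/s

S = 4πr²
dS/dt = dS/dr · dr/dt = 8πr · 10
At r = 23: dS/dt = 1840π cm²/s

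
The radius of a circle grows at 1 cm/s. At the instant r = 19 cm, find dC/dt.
2π cm/s

C = 2πr
dC/dt = 2π · dr/dt = 2π · 1 = 2π cm/s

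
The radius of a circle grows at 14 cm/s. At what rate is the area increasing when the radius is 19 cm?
532π cm²/s

A = πr²
dA/dt = 2πr · dr/dt = 2π(19)(14) = 532π cm²/s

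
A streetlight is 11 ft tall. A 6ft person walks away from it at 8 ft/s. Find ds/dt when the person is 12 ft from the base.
48/5 ft/s

By similar triangles: 11/(x+s) = 6/s
Solving: s = 6x/5
ds/dt = 6/5 · dx/dt = 6/5 · 8 = 48/5 ft/s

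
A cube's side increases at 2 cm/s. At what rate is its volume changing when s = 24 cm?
3456 cm³/s

V = s³
dV/dt = 3s² · ds/dt = 3·24²·2 = 3456 cm³/s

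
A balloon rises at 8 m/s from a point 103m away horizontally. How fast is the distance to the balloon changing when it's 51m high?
204√13210/6605 ≈ 3.55 m/s

z² = 103² + y²
z = √(103² + 51²) = √13210
dz/dt = y/z · dy/dt = 51/√13210 · 8 = 204√13210/6605 ≈ 3.55 m/s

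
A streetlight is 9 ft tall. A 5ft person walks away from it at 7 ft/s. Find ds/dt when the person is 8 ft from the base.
35/4 ft/s

By similar triangles: 9/(x+s) = 5/s
Solving: s = 5x/4
ds/dt = 5/4 · dx/dt = 5/4 · 7 = 35/4 ft/s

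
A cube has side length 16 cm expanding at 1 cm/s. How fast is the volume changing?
768 cm³/s

V = s³
dV/dt = 3s² · ds/dt = 3·16²·1 = 768 cm³/s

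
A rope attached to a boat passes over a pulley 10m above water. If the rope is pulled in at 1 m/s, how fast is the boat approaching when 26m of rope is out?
13/12 ≈ 1.083 m/s

rope² = x² + 10²
x = √(26² - 10²) = 24
dx/dt = (rope/x) · d(rope)/dt = (26/24) · (-1) = -13/12 m/s
The boat approaches at 13/12 ≈ 1.083 m/s.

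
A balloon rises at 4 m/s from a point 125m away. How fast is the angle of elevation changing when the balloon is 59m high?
0.02617 rad/s

tan(θ) = y/125
sec²(θ) · dθ/dt = (1/125) · dy/dt
dθ/dt = cos²(θ)/125 · 4 = 125/(125² + 59²) · 4
dθ/dt = 0.02617 rad/s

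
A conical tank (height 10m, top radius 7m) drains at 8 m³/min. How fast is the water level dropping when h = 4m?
50/(49π) ≈ 0.3248 m/min

r/h = 7/10, so r = (7/10)h
V = (1/3)πr²h = (1/3)π((7/10)h)²h = (49/300)πh³
dV/dh = (49/100)πh²
dh/dt = (dV/dt)/(dV/dh) = -8/((49/100)π·4²) = -50/(49π) m/min
The level is dropping at 50/(49π) ≈ 0.3248 m/min.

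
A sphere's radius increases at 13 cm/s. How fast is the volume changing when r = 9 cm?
4212π cm³/s

V = (4/3)πr³
dV/dt = dV/dr · dr/dt = 4πr² · 13
At r = 9: dV/dt = 4212π cm³/s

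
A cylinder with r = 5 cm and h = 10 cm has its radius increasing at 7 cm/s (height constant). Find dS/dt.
280π cm²/s

S = 2πrh + 2πr² (lateral + bases)
dS/dt = (2πh + 4πr)·dr/dt = (2π·10 + 4π·5)·7
= 280π cm²/s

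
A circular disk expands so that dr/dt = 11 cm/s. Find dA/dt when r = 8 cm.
176π cm²/s

A = πr²
dA/dt = 2πr · dr/dt = 2π(8)(11) = 176π cm²/s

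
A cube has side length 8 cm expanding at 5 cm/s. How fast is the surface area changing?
480 cm²/s

A = 6s²
dA/dt = 12s · ds/dt = 12·8·5 = 480 cm²/s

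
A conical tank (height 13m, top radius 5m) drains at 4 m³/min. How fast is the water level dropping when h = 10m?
169/(625π) ≈ 0.08607 m/min

r/h = 5/13, so r = (5/13)h
V = (1/3)πr²h = (1/3)π((5/13)h)²h = (25/507)πh³
dV/dh = (25/169)πh²
dh/dt = (dV/dt)/(dV/dh) = -4/((25/169)π·10²) = -169/(625π) m/min
The level is dropping at 169/(625π) ≈ 0.08607 m/min.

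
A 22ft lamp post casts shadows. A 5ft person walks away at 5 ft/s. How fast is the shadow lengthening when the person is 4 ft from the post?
25/17 ft/s

By similar triangles: 22/(x+s) = 5/s
Solving: s = 5x/17
ds/dt = 5/17 · dx/dt = 5/17 · 5 = 25/17 ft/s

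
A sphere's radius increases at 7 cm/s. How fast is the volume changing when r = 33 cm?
30492π cm³/s

V = (4/3)πr³
dV/dt = dV/dr · dr/dt = 4πr² · 7
At r = 33: dV/dt = 30492π cm³/s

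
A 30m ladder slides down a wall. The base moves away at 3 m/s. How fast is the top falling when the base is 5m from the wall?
3√35/35 ≈ 0.5071 m/s

x² + y² = 30²
2x·dx/dt + 2y·dy/dt = 0
dy/dt = -x/y · dx/dt = -5/(5√35) · 3 = -3√35/35 m/s
The top is descending at 3√35/35 ≈ 0.5071 m/s.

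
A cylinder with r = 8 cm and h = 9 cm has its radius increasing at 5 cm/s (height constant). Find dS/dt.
250π cm²/s

S = 2πrh + 2πr² (lateral + bases)
dS/dt = (2πh + 4πr)·dr/dt = (2π·9 + 4π·8)·5
= 250π cm²/s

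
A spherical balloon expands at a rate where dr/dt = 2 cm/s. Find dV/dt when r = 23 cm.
4232π cm³/s

V = (4/3)πr³
dV/dt = dV/dr · dr/dt = 4πr² · 2
At r = 23: dV/dt = 4232π cm³/s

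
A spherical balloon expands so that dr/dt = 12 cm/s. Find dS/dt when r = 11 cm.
1056π cm²/s

S = 4πr²
dS/dt = dS/dr · dr/dt = 8πr · 12
At r = 11: dS/dt = 1056π cm²/s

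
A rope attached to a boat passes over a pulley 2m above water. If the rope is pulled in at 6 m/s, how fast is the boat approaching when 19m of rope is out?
38√357/119 ≈ 6.034 m/s

rope² = x² + 2²
x = √(19² - 2²) = √357
dx/dt = (rope/x) · d(rope)/dt = (19/√357) · (-6) = -38√357/119 m/s
The boat approaches at 38√357/119 ≈ 6.034 m/s.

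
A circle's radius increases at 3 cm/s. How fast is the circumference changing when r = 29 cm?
6π cm/s

C = 2πr
dC/dt = 2π · dr/dt = 2π · 3 = 6π cm/s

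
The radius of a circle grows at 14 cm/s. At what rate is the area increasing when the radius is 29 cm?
812π cm²/s

A = πr²
dA/dt = 2πr · dr/dt = 2π(29)(14) = 812π cm²/s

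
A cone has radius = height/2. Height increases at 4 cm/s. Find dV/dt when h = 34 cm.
1156π cm³/s

V = (1/3)π(h/2)²h = πh³/12
dV/dt = πh²/4 · 4
At h = 34: dV/dt = 1156π cm³/s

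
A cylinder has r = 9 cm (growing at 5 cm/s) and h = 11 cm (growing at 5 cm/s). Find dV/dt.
1395π cm³/s

V = πr²h
dV/dt = 2πrh·dr/dt + πr²·dh/dt
= 2π(9)(11)(5) + π(9)²(5)
= 1395π cm³/s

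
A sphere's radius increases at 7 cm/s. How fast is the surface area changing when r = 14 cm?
784π cm²/s

S = 4πr²
dS/dt = dS/dr · dr/dt = 8πr · 7
At r = 14: dS/dt = 784π cm²/s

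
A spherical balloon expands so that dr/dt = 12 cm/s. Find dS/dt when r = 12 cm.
1152π cm²/s

S = 4πr²
dS/dt = dS/dr · dr/dt = 8πr · 12
At r = 12: dS/dt = 1152π cm²/s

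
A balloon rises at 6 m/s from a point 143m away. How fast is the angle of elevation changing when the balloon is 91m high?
0.029864 rad/s

tan(θ) = y/143
sec²(θ) · dθ/dt = (1/143) · dy/dt
dθ/dt = cos²(θ)/143 · 6 = 143/(143² + 91²) · 6
dθ/dt = 0.029864 rad/s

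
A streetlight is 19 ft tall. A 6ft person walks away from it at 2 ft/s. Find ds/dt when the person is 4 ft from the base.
12/13 ft/s

By similar triangles: 19/(x+s) = 6/s
Solving: s = 6x/13
ds/dt = 6/13 · dx/dt = 6/13 · 2 = 12/13 ft/s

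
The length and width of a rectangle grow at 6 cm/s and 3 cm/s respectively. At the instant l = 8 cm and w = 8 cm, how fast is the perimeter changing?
18 cm/s

P = 2(l + w)
dP/dt = 2(dl/dt + dw/dt) = 2(6 + 3) = 18 cm/s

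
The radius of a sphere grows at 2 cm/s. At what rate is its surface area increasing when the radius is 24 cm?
384π cm²/s

S = 4πr²
dS/dt = dS/dr · dr/dt = 8πr · 2
At r = 24: dS/dt = 384π cm²/s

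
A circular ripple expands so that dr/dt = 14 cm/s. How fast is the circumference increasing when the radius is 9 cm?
28π cm/s

C = 2πr
dC/dt = 2π · dr/dt = 2π · 14 = 28π cm/s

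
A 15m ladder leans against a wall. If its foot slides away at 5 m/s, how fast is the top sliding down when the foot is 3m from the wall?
5√6/12 ≈ 1.021 m/s

x² + y² = 15²
2x·dx/dt + 2y·dy/dt = 0
dy/dt = -x/y · dx/dt = -3/(6√6) · 5 = -5√6/12 m/s
The top is descending at 5√6/12 ≈ 1.021 m/s.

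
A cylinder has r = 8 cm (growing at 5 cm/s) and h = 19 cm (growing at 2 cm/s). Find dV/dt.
1648π cm³/s

V = πr²h
dV/dt = 2πrh·dr/dt + πr²·dh/dt
= 2π(8)(19)(5) + π(8)²(2)
= 1648π cm³/s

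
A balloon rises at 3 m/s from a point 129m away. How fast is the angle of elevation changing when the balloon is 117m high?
0.01276 rad/s

tan(θ) = y/129
sec²(θ) · dθ/dt = (1/129) · dy/dt
dθ/dt = cos²(θ)/129 · 3 = 129/(129² + 117²) · 3
dθ/dt = 0.01276 rad/s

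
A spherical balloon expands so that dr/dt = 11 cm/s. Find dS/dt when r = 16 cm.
1408π cm²/s

S = 4πr²
dS/dt = dS/dr · dr/dt = 8πr · 11
At r = 16: dS/dt = 1408π cm²/s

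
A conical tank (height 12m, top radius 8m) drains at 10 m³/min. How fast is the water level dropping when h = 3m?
5/(2π) ≈ 0.7958 m/min

r/h = 8/12, so r = (2/3)h
V = (1/3)πr²h = (1/3)π((2/3)h)²h = (4/27)πh³
dV/dh = (4/9)πh²
dh/dt = (dV/dt)/(dV/dh) = -10/((4/9)π·3²) = -5/(2π) m/min
The level is dropping at 5/(2π) ≈ 0.7958 m/min.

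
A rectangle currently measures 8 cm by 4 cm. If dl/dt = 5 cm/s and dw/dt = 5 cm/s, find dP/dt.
20 cm/s

P = 2(l + w)
dP/dt = 2(dl/dt + dw/dt) = 2(5 + 5) = 20 cm/s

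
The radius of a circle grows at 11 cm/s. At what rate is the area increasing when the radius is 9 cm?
198π cm²/s

A = πr²
dA/dt = 2πr · dr/dt = 2π(9)(11) = 198π cm²/s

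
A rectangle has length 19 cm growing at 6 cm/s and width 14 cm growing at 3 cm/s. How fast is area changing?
141 cm²/s

A = lw
dA/dt = w·dl/dt + l·dw/dt = 14·6 + 19·3 = 141 cm²/s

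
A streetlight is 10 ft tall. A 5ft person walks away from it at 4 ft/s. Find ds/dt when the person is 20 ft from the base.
4 ft/s

By similar triangles: 10/(x+s) = 5/s
Solving: s = 5x/5
ds/dt = 5/5 · dx/dt = 1 · 4 = 4 ft/s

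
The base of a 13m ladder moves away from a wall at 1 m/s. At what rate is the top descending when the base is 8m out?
8√105/105 ≈ 0.7807 m/s

x² + y² = 13²
2x·dx/dt + 2y·dy/dt = 0
dy/dt = -x/y · dx/dt = -8/√105 · 1 = -8√105/105 m/s
The top is descending at 8√105/105 ≈ 0.7807 m/s.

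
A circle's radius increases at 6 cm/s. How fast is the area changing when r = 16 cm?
192π cm²/s

A = πr²
dA/dt = 2πr · dr/dt = 2π(16)(6) = 192π cm²/s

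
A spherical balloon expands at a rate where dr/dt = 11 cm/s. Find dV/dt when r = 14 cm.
8624π cm³/s

V = (4/3)πr³
dV/dt = dV/dr · dr/dt = 4πr² · 11
At r = 14: dV/dt = 8624π cm³/s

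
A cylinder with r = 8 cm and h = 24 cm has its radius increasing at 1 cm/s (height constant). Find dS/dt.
80π cm²/s

S = 2πrh + 2πr² (lateral + bases)
dS/dt = (2πh + 4πr)·dr/dt = (2π·24 + 4π·8)·1
= 80π cm²/s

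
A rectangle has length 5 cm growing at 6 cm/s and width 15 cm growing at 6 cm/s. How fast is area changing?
120 cm²/s

A = lw
dA/dt = w·dl/dt + l·dw/dt = 15·6 + 5·6 = 120 cm²/s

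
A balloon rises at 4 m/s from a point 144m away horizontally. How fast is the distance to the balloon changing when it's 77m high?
308√26665/26665 ≈ 1.886 m/s

z² = 144² + y²
z = √(144² + 77²) = √26665
dz/dt = y/z · dy/dt = 77/√26665 · 4 = 308√26665/26665 ≈ 1.886 m/s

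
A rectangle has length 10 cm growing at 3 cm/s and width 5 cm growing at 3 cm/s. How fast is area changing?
45 cm²/s

A = lw
dA/dt = w·dl/dt + l·dw/dt = 5·3 + 10·3 = 45 cm²/s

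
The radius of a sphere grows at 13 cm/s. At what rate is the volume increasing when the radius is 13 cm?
8788π cm³/s

V = (4/3)πr³
dV/dt = dV/dr · dr/dt = 4πr² · 13
At r = 13: dV/dt = 8788π cm³/s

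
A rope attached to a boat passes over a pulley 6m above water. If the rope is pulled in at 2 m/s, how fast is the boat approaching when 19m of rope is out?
38√13/65 ≈ 2.108 m/s

rope² = x² + 6²
x = √(19² - 6²) = 5√13
dx/dt = (rope/x) · d(rope)/dt = (19/(5√13)) · (-2) = -38√13/65 m/s
The boat approaches at 38√13/65 ≈ 2.108 m/s.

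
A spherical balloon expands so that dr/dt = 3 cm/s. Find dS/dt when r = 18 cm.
432π cm²/s

S = 4πr²
dS/dt = dS/dr · dr/dt = 8πr · 3
At r = 18: dS/dt = 432π cm²/s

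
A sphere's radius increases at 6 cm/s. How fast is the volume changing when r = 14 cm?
4704π cm³/s

V = (4/3)πr³
dV/dt = dV/dr · dr/dt = 4πr² · 6
At r = 14: dV/dt = 4704π cm³/s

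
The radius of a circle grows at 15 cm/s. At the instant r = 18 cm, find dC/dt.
30π cm/s

C = 2πr
dC/dt = 2π · dr/dt = 2π · 15 = 30π cm/s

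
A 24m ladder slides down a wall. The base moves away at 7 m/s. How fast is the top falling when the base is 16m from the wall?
14√5/5 ≈ 6.261 m/s

x² + y² = 24²
2x·dx/dt + 2y·dy/dt = 0
dy/dt = -x/y · dx/dt = -16/(8√5) · 7 = -14√5/5 m/s
The top is descending at 14√5/5 ≈ 6.261 m/s.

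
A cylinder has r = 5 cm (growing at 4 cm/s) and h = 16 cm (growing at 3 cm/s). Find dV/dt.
715π cm³/s

V = πr²h
dV/dt = 2πrh·dr/dt + πr²·dh/dt
= 2π(5)(16)(4) + π(5)²(3)
= 715π cm³/s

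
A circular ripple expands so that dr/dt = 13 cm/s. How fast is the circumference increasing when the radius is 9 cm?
26π cm/s

C = 2πr
dC/dt = 2π · dr/dt = 2π · 13 = 26π cm/s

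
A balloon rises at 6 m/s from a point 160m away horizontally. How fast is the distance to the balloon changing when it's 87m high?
522√33169/33169 ≈ 2.866 m/s

z² = 160² + y²
z = √(160² + 87²) = √33169
dz/dt = y/z · dy/dt = 87/√33169 · 6 = 522√33169/33169 ≈ 2.866 m/s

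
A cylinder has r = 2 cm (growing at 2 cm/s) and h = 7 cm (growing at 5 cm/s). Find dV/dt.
76π cm³/s

V = πr²h
dV/dt = 2πrh·dr/dt + πr²·dh/dt
= 2π(2)(7)(2) + π(2)²(5)
= 76π cm³/s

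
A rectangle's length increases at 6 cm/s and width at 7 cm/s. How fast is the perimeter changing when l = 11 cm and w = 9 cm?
26 cm/s

P = 2(l + w)
dP/dt = 2(dl/dt + dw/dt) = 2(6 + 7) = 26 cm/s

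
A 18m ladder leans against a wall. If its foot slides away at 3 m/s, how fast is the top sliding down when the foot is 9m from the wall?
√3 ≈ 1.732 m/s

x² + y² = 18²
2x·dx/dt + 2y·dy/dt = 0
dy/dt = -x/y · dx/dt = -9/(9√3) · 3 = -√3 m/s
The top is descending at √3 ≈ 1.732 m/s.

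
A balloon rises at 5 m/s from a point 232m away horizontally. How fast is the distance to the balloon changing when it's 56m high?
7√890/178 ≈ 1.173 m/s

z² = 232² + y²
z = √(232² + 56²) = 8√890
dz/dt = y/z · dy/dt = 56/(8√890) · 5 = 7√890/178 ≈ 1.173 m/s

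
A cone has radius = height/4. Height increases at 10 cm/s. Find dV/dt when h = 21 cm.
2205π/8 cm³/s

V = (1/3)π(h/4)²h = πh³/48
dV/dt = πh²/16 · 10
At h = 21: dV/dt = 2205π/8 cm³/s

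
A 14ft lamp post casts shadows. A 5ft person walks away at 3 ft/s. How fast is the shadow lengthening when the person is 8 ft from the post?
5/3 ft/s

By similar triangles: 14/(x+s) = 5/s
Solving: s = 5x/9
ds/dt = 5/9 · dx/dt = 5/9 · 3 = 5/3 ft/s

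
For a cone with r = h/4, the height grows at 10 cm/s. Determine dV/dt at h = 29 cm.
4205π/8 cm³/s

V = (1/3)π(h/4)²h = πh³/48
dV/dt = πh²/16 · 10
At h = 29: dV/dt = 4205π/8 cm³/s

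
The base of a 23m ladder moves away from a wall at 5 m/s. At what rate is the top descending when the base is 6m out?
30√493/493 ≈ 1.351 m/s

x² + y² = 23²
2x·dx/dt + 2y·dy/dt = 0
dy/dt = -x/y · dx/dt = -6/√493 · 5 = -30√493/493 m/s
The top is descending at 30√493/493 ≈ 1.351 m/s.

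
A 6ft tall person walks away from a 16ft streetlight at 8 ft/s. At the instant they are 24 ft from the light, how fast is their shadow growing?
24/5 ft/s

By similar triangles: 16/(x+s) = 6/s
Solving: s = 6x/10
ds/dt = 6/10 · dx/dt = 3/5 · 8 = 24/5 ft/s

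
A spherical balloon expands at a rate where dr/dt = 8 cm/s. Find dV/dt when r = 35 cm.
39200π cm³/s

V = (4/3)πr³
dV/dt = dV/dr · dr/dt = 4πr² · 8
At r = 35: dV/dt = 39200π cm³/s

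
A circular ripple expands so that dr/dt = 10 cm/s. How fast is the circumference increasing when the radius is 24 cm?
20π cm/s

C = 2πr
dC/dt = 2π · dr/dt = 2π · 10 = 20π cm/s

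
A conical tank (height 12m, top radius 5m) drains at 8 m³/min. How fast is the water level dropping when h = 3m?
128/(25π) ≈ 1.63 m/min

r/h = 5/12, so r = (5/12)h
V = (1/3)πr²h = (1/3)π((5/12)h)²h = (25/432)πh³
dV/dh = (25/144)πh²
dh/dt = (dV/dt)/(dV/dh) = -8/((25/144)π·3²) = -128/(25π) m/min
The level is dropping at 128/(25π) ≈ 1.63 m/min.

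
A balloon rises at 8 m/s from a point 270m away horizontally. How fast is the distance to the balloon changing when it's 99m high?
88√1021/1021 ≈ 2.754 m/s

z² = 270² + y²
z = √(270² + 99²) = 9√1021
dz/dt = y/z · dy/dt = 99/(9√1021) · 8 = 88√1021/1021 ≈ 2.754 m/s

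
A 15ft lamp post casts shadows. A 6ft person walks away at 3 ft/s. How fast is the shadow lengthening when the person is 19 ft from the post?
2 ft/s

By similar triangles: 15/(x+s) = 6/s
Solving: s = 6x/9
ds/dt = 6/9 · dx/dt = 2/3 · 3 = 2 ft/s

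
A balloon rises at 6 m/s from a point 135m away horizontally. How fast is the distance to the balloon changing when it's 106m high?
636√29461/29461 ≈ 3.705 m/s

z² = 135² + y²
z = √(135² + 106²) = √29461
dz/dt = y/z · dy/dt = 106/√29461 · 6 = 636√29461/29461 ≈ 3.705 m/s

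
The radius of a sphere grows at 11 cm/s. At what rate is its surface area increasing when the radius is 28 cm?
2464π cm²/s

S = 4πr²
dS/dt = dS/dr · dr/dt = 8πr · 11
At r = 28: dS/dt = 2464π cm²/s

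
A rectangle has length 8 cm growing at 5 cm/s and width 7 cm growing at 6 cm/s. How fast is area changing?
83 cm²/s

A = lw
dA/dt = w·dl/dt + l·dw/dt = 7·5 + 8·6 = 83 cm²/s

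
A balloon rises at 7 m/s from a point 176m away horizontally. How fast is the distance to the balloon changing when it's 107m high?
749√1697/8485 ≈ 3.636 m/s

z² = 176² + y²
z = √(176² + 107²) = 5√1697
dz/dt = y/z · dy/dt = 107/(5√1697) · 7 = 749√1697/8485 ≈ 3.636 m/s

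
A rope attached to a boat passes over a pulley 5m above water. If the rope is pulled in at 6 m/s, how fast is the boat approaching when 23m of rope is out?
23√14/14 ≈ 6.147 m/s

rope² = x² + 5²
x = √(23² - 5²) = 6√14
dx/dt = (rope/x) · d(rope)/dt = (23/(6√14)) · (-6) = -23√14/14 m/s
The boat approaches at 23√14/14 ≈ 6.147 m/s.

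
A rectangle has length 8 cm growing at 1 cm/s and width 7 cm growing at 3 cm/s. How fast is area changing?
31 cm²/s

A = lw
dA/dt = w·dl/dt + l·dw/dt = 7·1 + 8·3 = 31 cm²/s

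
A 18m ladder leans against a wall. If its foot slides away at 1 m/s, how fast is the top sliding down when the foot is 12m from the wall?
2√5/5 ≈ 0.8944 m/s

x² + y² = 18²
2x·dx/dt + 2y·dy/dt = 0
dy/dt = -x/y · dx/dt = -12/(6√5) · 1 = -2√5/5 m/s
The top is descending at 2√5/5 ≈ 0.8944 m/s.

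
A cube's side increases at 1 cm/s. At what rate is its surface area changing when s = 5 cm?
60 cm²/s

A = 6s²
dA/dt = 12s · ds/dt = 12·5·1 = 60 cm²/s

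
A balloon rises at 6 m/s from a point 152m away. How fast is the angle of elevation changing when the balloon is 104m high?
0.026887 rad/s

tan(θ) = y/152
sec²(θ) · dθ/dt = (1/152) · dy/dt
dθ/dt = cos²(θ)/152 · 6 = 152/(152² + 104²) · 6
dθ/dt = 0.026887 rad/s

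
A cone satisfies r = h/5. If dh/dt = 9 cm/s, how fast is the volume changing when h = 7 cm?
441π/25 cm³/s

V = (1/3)π(h/5)²h = πh³/75
dV/dt = πh²/25 · 9
At h = 7: dV/dt = 441π/25 cm³/s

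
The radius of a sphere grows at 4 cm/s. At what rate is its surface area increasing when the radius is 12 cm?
384π cm²/s

S = 4πr²
dS/dt = dS/dr · dr/dt = 8πr · 4
At r = 12: dS/dt = 384π cm²/s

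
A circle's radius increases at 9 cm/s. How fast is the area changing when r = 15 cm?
270π cm²/s

A = πr²
dA/dt = 2πr · dr/dt = 2π(15)(9) = 270π cm²/s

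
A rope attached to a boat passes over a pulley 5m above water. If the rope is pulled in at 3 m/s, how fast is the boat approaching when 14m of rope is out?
14√19/19 ≈ 3.212 m/s

rope² = x² + 5²
x = √(14² - 5²) = 3√19
dx/dt = (rope/x) · d(rope)/dt = (14/(3√19)) · (-3) = -14√19/19 m/s
The boat approaches at 14√19/19 ≈ 3.212 m/s.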